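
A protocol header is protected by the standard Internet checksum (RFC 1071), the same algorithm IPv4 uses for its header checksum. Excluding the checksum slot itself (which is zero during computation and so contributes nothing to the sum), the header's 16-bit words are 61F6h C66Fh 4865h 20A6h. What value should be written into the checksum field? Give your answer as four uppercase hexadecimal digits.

One's-complement addition (fold any carry out of bit 15 back into bit 0):
  0x61F6 + 0xC66F = 0x12865 → wrap carry → 0x2866
  0x2866 + 0x4865 = 0x070CB
  0x70CB + 0x20A6 = 0x09171
One's-complement sum = 0x9171.
Checksum = ~0x9171 & 0xFFFF = 0x6E8E.

6E8E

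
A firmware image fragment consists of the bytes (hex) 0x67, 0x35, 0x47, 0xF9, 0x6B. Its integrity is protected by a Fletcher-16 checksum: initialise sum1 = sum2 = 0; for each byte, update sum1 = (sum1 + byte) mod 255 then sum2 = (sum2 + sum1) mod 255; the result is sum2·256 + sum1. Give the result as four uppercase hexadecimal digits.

0F49

Running sums (mod 255):
  after byte 0 (0x67): sum1=103, sum2=103
  after byte 1 (0x35): sum1=156, sum2=4
  after byte 2 (0x47): sum1=227, sum2=231
  after byte 3 (0xF9): sum1=221, sum2=197
  after byte 4 (0x6B): sum1=73, sum2=15
Checksum = sum2·256 + sum1 = 15·256 + 73 = 3913 = 0x0F49.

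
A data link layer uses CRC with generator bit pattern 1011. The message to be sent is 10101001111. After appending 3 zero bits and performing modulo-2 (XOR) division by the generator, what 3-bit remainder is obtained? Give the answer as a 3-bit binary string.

000

Append 3 zeros: 10101001111000. Divide by 1011 (XOR where the leading bit is 1):
  pos 0: 1010 XOR 1011 = 0001
  pos 3: 1100 XOR 1011 = 0111
  pos 4: 1111 XOR 1011 = 0100
  pos 5: 1001 XOR 1011 = 0010
  pos 7: 1011 XOR 1011 = 0000
Remainder (last 3 bits) = 000. This is the CRC / FCS.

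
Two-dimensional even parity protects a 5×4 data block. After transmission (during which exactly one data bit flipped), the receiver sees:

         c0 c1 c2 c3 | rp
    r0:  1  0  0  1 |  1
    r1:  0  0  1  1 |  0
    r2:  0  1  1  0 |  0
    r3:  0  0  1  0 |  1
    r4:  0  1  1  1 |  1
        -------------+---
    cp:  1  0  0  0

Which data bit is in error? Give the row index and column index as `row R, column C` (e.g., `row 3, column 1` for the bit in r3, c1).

row 0, column 3

Recompute each row's even parity and compare to rp:
  r0: data parity 0, sent rp 1 → mismatch
  r1: data parity 0, sent rp 0 → ok
  r2: data parity 0, sent rp 0 → ok
  r3: data parity 1, sent rp 1 → ok
  r4: data parity 1, sent rp 1 → ok
Recompute each column's even parity and compare to cp:
  c0: data parity 1, sent cp 1 → ok
  c1: data parity 0, sent cp 0 → ok
  c2: data parity 0, sent cp 0 → ok
  c3: data parity 1, sent cp 0 → mismatch
Exactly one row (r0) and one column (c3) fail → the flipped bit is at their intersection.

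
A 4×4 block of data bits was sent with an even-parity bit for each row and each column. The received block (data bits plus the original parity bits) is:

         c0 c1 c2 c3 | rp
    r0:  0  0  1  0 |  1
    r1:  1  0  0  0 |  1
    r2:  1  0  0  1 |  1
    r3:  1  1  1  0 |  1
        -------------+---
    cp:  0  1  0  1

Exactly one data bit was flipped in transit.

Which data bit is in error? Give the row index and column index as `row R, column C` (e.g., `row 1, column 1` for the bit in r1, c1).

Recompute each row's even parity and compare to rp:
  r0: data parity 1, sent rp 1 → ok
  r1: data parity 1, sent rp 1 → ok
  r2: data parity 0, sent rp 1 → mismatch
  r3: data parity 1, sent rp 1 → ok
Recompute each column's even parity and compare to cp:
  c0: data parity 1, sent cp 0 → mismatch
  c1: data parity 1, sent cp 1 → ok
  c2: data parity 0, sent cp 0 → ok
  c3: data parity 1, sent cp 1 → ok
Exactly one row (r2) and one column (c0) fail → the flipped bit is at their intersection.

row 2, column 0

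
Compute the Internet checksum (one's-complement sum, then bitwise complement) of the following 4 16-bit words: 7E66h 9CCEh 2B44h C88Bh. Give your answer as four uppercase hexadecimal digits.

F0FA

One's-complement addition (fold any carry out of bit 15 back into bit 0):
  0x7E66 + 0x9CCE = 0x11B34 → wrap carry → 0x1B35
  0x1B35 + 0x2B44 = 0x04679
  0x4679 + 0xC88B = 0x10F04 → wrap carry → 0x0F05
One's-complement sum = 0x0F05.
Checksum = ~0x0F05 & 0xFFFF = 0xF0FA.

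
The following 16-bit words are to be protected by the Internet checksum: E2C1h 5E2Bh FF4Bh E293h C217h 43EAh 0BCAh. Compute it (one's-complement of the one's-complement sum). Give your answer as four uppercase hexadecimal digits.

One's-complement addition (fold any carry out of bit 15 back into bit 0):
  0xE2C1 + 0x5E2B = 0x140EC → wrap carry → 0x40ED
  0x40ED + 0xFF4B = 0x14038 → wrap carry → 0x4039
  0x4039 + 0xE293 = 0x122CC → wrap carry → 0x22CD
  0x22CD + 0xC217 = 0x0E4E4
  0xE4E4 + 0x43EA = 0x128CE → wrap carry → 0x28CF
  0x28CF + 0x0BCA = 0x03499
One's-complement sum = 0x3499.
Checksum = ~0x3499 & 0xFFFF = 0xCB66.

CB66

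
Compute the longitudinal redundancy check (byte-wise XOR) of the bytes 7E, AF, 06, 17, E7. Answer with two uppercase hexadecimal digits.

XOR the bytes together:
  start with 0x7E
  0x7E ⊕ 0xAF = 0xD1
  0xD1 ⊕ 0x06 = 0xD7
  0xD7 ⊕ 0x17 = 0xC0
  0xC0 ⊕ 0xE7 = 0x27

27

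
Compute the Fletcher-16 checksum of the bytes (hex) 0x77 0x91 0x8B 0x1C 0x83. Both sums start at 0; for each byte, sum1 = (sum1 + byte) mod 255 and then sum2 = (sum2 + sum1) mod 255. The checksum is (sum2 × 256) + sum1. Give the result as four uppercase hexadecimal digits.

Running sums (mod 255):
  after byte 0 (0x77): sum1=119, sum2=119
  after byte 1 (0x91): sum1=9, sum2=128
  after byte 2 (0x8B): sum1=148, sum2=21
  after byte 3 (0x1C): sum1=176, sum2=197
  after byte 4 (0x83): sum1=52, sum2=249
Checksum = sum2·256 + sum1 = 249·256 + 52 = 63796 = 0xF934.

F934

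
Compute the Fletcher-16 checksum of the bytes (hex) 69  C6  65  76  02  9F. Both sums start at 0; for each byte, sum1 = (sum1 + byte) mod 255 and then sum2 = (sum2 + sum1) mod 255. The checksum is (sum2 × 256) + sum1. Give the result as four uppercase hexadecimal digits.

F6AD

Running sums (mod 255):
  after byte 0 (69): sum1=105, sum2=105
  after byte 1 (C6): sum1=48, sum2=153
  after byte 2 (65): sum1=149, sum2=47
  after byte 3 (76): sum1=12, sum2=59
  after byte 4 (02): sum1=14, sum2=73
  after byte 5 (9F): sum1=173, sum2=246
Checksum = sum2·256 + sum1 = 246·256 + 173 = 63149 = 0xF6AD.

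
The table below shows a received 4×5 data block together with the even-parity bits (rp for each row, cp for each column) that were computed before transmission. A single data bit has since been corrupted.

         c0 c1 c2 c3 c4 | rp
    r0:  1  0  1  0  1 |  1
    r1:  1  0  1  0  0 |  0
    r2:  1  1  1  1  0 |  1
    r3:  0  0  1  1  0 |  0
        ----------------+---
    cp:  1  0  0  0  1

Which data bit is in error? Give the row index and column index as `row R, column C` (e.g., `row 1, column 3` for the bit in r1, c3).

Recompute each row's even parity and compare to rp:
  r0: data parity 1, sent rp 1 → ok
  r1: data parity 0, sent rp 0 → ok
  r2: data parity 0, sent rp 1 → mismatch
  r3: data parity 0, sent rp 0 → ok
Recompute each column's even parity and compare to cp:
  c0: data parity 1, sent cp 1 → ok
  c1: data parity 1, sent cp 0 → mismatch
  c2: data parity 0, sent cp 0 → ok
  c3: data parity 0, sent cp 0 → ok
  c4: data parity 1, sent cp 1 → ok
Exactly one row (r2) and one column (c1) fail → the flipped bit is at their intersection.

row 2, column 1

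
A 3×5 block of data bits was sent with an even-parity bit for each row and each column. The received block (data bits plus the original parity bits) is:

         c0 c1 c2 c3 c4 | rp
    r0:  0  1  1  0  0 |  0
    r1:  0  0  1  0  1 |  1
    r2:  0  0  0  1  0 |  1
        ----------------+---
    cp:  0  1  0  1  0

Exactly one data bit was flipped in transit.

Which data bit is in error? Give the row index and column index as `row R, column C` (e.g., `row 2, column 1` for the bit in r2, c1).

Recompute each row's even parity and compare to rp:
  r0: data parity 0, sent rp 0 → ok
  r1: data parity 0, sent rp 1 → mismatch
  r2: data parity 1, sent rp 1 → ok
Recompute each column's even parity and compare to cp:
  c0: data parity 0, sent cp 0 → ok
  c1: data parity 1, sent cp 1 → ok
  c2: data parity 0, sent cp 0 → ok
  c3: data parity 1, sent cp 1 → ok
  c4: data parity 1, sent cp 0 → mismatch
Exactly one row (r1) and one column (c4) fail → the flipped bit is at their intersection.

row 1, column 4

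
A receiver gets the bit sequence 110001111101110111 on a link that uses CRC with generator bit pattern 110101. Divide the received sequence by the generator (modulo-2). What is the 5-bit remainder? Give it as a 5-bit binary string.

Modulo-2 division of 110001111101110111 by 110101:
  pos 0: 110001 XOR 110101 = 000100
  pos 3: 100111 XOR 110101 = 010010
  pos 4: 100101 XOR 110101 = 010000
  pos 5: 100000 XOR 110101 = 010101
  pos 6: 101011 XOR 110101 = 011110
  pos 7: 111101 XOR 110101 = 001000
  pos 9: 100010 XOR 110101 = 010111
  pos 10: 101111 XOR 110101 = 011010
  pos 11: 110101 XOR 110101 = 000000
Remainder = 00001 (nonzero — an error is detected).

00001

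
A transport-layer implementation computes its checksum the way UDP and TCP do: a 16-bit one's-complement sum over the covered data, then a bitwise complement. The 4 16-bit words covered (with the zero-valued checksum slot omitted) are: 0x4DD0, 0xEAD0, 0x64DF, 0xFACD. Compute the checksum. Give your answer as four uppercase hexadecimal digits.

One's-complement addition (fold any carry out of bit 15 back into bit 0):
  0x4DD0 + 0xEAD0 = 0x138A0 → wrap carry → 0x38A1
  0x38A1 + 0x64DF = 0x09D80
  0x9D80 + 0xFACD = 0x1984D → wrap carry → 0x984E
One's-complement sum = 0x984E.
Checksum = ~0x984E & 0xFFFF = 0x67B1.

67B1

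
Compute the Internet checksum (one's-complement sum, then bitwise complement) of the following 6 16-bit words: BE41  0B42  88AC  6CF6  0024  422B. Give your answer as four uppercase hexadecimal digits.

FE89

One's-complement addition (fold any carry out of bit 15 back into bit 0):
  0xBE41 + 0x0B42 = 0x0C983
  0xC983 + 0x88AC = 0x1522F → wrap carry → 0x5230
  0x5230 + 0x6CF6 = 0x0BF26
  0xBF26 + 0x0024 = 0x0BF4A
  0xBF4A + 0x422B = 0x10175 → wrap carry → 0x0176
One's-complement sum = 0x0176.
Checksum = ~0x0176 & 0xFFFF = 0xFE89.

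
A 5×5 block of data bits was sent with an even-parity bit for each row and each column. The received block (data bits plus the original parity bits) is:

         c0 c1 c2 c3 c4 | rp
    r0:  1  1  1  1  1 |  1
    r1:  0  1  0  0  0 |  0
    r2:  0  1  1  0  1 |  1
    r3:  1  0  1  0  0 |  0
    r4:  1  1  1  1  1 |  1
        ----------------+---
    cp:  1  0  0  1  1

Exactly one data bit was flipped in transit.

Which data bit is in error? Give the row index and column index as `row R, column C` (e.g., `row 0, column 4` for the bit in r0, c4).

Recompute each row's even parity and compare to rp:
  r0: data parity 1, sent rp 1 → ok
  r1: data parity 1, sent rp 0 → mismatch
  r2: data parity 1, sent rp 1 → ok
  r3: data parity 0, sent rp 0 → ok
  r4: data parity 1, sent rp 1 → ok
Recompute each column's even parity and compare to cp:
  c0: data parity 1, sent cp 1 → ok
  c1: data parity 0, sent cp 0 → ok
  c2: data parity 0, sent cp 0 → ok
  c3: data parity 0, sent cp 1 → mismatch
  c4: data parity 1, sent cp 1 → ok
Exactly one row (r1) and one column (c3) fail → the flipped bit is at their intersection.

row 1, column 3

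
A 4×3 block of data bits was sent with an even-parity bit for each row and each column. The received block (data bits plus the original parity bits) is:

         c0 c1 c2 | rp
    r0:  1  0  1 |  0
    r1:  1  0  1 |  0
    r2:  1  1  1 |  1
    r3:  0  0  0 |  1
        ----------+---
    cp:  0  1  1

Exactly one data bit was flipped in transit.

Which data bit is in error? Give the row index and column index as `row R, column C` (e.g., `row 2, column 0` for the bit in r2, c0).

Recompute each row's even parity and compare to rp:
  r0: data parity 0, sent rp 0 → ok
  r1: data parity 0, sent rp 0 → ok
  r2: data parity 1, sent rp 1 → ok
  r3: data parity 0, sent rp 1 → mismatch
Recompute each column's even parity and compare to cp:
  c0: data parity 1, sent cp 0 → mismatch
  c1: data parity 1, sent cp 1 → ok
  c2: data parity 1, sent cp 1 → ok
Exactly one row (r3) and one column (c0) fail → the flipped bit is at their intersection.

row 3, column 0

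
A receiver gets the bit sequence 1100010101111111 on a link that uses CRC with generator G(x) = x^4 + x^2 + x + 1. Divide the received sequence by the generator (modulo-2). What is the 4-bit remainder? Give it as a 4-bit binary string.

0100

Modulo-2 division of 1100010101111111 by 10111:
  pos 0: 11000 XOR 10111 = 01111
  pos 1: 11111 XOR 10111 = 01000
  pos 2: 10000 XOR 10111 = 00111
  pos 4: 11110 XOR 10111 = 01001
  pos 5: 10011 XOR 10111 = 00100
  pos 7: 10011 XOR 10111 = 00100
  pos 9: 10011 XOR 10111 = 00100
  pos 11: 10011 XOR 10111 = 00100
Remainder = 0100 (nonzero — an error is detected).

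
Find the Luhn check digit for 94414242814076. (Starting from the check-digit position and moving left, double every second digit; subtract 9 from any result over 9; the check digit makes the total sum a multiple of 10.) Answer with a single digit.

7

Partial digits right→left: 6 7 0 4 1 8 2 4 2 4 1 4 4 9
Double every second digit counting from the check-digit position (so the 1st, 3rd, 5th, ... of the partial from the right).
  doubled (with −9 where >9): 3 0 2 4 4 2 8 → sum 23
  kept as-is: 7 4 8 4 4 4 9 → sum 40
Total = 23 + 40 = 63.
Check digit = (10 − (63 mod 10)) mod 10 = 7.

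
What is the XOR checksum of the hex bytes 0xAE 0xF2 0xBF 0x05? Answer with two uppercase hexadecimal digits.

E6

XOR the bytes together:
  start with 0xAE
  0xAE ⊕ 0xF2 = 0x5C
  0x5C ⊕ 0xBF = 0xE3
  0xE3 ⊕ 0x05 = 0xE6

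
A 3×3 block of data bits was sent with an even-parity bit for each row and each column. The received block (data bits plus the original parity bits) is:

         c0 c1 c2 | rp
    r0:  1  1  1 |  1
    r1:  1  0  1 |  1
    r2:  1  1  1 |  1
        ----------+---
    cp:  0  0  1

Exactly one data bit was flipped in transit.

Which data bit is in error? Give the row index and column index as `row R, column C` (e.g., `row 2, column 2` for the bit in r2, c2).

row 1, column 0

Recompute each row's even parity and compare to rp:
  r0: data parity 1, sent rp 1 → ok
  r1: data parity 0, sent rp 1 → mismatch
  r2: data parity 1, sent rp 1 → ok
Recompute each column's even parity and compare to cp:
  c0: data parity 1, sent cp 0 → mismatch
  c1: data parity 0, sent cp 0 → ok
  c2: data parity 1, sent cp 1 → ok
Exactly one row (r1) and one column (c0) fail → the flipped bit is at their intersection.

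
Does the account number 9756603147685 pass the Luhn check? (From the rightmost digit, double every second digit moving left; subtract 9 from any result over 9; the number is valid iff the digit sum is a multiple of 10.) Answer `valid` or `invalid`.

valid

From the right, keep odd positions and double even positions (subtract 9 from any doubled value over 9):
  doubled (positions 2,4,...): 7 5 2 0 3 5 → sum 22
  kept (positions 1,3,...): 5 6 4 3 6 5 9 → sum 38
Total = 60.
60 mod 10 = 0, so the number is valid.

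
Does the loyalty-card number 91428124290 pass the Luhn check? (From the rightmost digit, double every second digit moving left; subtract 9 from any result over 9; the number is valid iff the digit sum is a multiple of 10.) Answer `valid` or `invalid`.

From the right, keep odd positions and double even positions (subtract 9 from any doubled value over 9):
  doubled (positions 2,4,...): 9 8 2 4 2 → sum 25
  kept (positions 1,3,...): 0 2 2 8 4 9 → sum 25
Total = 50.
50 mod 10 = 0, so the number is valid.

valid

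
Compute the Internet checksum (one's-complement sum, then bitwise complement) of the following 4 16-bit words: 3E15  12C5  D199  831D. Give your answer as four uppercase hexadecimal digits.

One's-complement addition (fold any carry out of bit 15 back into bit 0):
  0x3E15 + 0x12C5 = 0x050DA
  0x50DA + 0xD199 = 0x12273 → wrap carry → 0x2274
  0x2274 + 0x831D = 0x0A591
One's-complement sum = 0xA591.
Checksum = ~0xA591 & 0xFFFF = 0x5A6E.

5A6E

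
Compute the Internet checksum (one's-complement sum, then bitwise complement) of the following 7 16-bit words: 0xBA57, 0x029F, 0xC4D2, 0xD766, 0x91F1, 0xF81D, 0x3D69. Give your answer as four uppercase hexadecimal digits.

One's-complement addition (fold any carry out of bit 15 back into bit 0):
  0xBA57 + 0x029F = 0x0BCF6
  0xBCF6 + 0xC4D2 = 0x181C8 → wrap carry → 0x81C9
  0x81C9 + 0xD766 = 0x1592F → wrap carry → 0x5930
  0x5930 + 0x91F1 = 0x0EB21
  0xEB21 + 0xF81D = 0x1E33E → wrap carry → 0xE33F
  0xE33F + 0x3D69 = 0x120A8 → wrap carry → 0x20A9
One's-complement sum = 0x20A9.
Checksum = ~0x20A9 & 0xFFFF = 0xDF56.

DF56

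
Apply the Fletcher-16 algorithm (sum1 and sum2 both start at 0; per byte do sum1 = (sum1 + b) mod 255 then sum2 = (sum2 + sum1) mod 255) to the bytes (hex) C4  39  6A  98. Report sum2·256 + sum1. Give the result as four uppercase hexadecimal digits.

Running sums (mod 255):
  after byte 0 (C4): sum1=196, sum2=196
  after byte 1 (39): sum1=253, sum2=194
  after byte 2 (6A): sum1=104, sum2=43
  after byte 3 (98): sum1=1, sum2=44
Checksum = sum2·256 + sum1 = 44·256 + 1 = 11265 = 0x2C01.

2C01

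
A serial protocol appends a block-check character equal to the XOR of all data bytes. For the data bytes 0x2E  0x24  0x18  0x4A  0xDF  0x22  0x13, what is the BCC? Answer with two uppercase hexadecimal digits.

XOR the bytes together:
  start with 0x2E
  0x2E ⊕ 0x24 = 0x0A
  0x0A ⊕ 0x18 = 0x12
  0x12 ⊕ 0x4A = 0x58
  0x58 ⊕ 0xDF = 0x87
  0x87 ⊕ 0x22 = 0xA5
  0xA5 ⊕ 0x13 = 0xB6

B6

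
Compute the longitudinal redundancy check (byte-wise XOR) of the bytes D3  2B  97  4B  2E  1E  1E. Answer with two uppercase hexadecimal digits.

XOR the bytes together:
  start with 0xD3
  0xD3 ⊕ 0x2B = 0xF8
  0xF8 ⊕ 0x97 = 0x6F
  0x6F ⊕ 0x4B = 0x24
  0x24 ⊕ 0x2E = 0x0A
  0x0A ⊕ 0x1E = 0x14
  0x14 ⊕ 0x1E = 0x0A

0A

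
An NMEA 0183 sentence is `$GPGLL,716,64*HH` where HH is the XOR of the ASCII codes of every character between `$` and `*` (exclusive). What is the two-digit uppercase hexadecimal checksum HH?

62

XOR the ASCII codes of the payload characters:
  'G' = 0x47 → acc = 0x47
  'P' = 0x50 → acc = 0x17
  'G' = 0x47 → acc = 0x50
  'L' = 0x4C → acc = 0x1C
  'L' = 0x4C → acc = 0x50
  ',' = 0x2C → acc = 0x7C
  '7' = 0x37 → acc = 0x4B
  '1' = 0x31 → acc = 0x7A
  '6' = 0x36 → acc = 0x4C
  ',' = 0x2C → acc = 0x60
  '6' = 0x36 → acc = 0x56
  '4' = 0x34 → acc = 0x62
Checksum = 0x62.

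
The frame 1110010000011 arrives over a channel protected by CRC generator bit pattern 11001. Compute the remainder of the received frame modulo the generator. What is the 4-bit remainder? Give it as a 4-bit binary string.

0000

Modulo-2 division of 1110010000011 by 11001:
  pos 0: 11100 XOR 11001 = 00101
  pos 2: 10110 XOR 11001 = 01111
  pos 3: 11110 XOR 11001 = 00111
  pos 5: 11100 XOR 11001 = 00101
  pos 7: 10101 XOR 11001 = 01100
  pos 8: 11001 XOR 11001 = 00000
Remainder = 0000 (zero — the frame passes the CRC check).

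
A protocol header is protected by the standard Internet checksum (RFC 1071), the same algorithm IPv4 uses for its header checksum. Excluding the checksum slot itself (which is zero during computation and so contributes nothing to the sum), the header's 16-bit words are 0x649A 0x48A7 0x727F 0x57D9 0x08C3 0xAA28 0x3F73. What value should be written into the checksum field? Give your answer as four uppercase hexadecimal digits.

One's-complement addition (fold any carry out of bit 15 back into bit 0):
  0x649A + 0x48A7 = 0x0AD41
  0xAD41 + 0x727F = 0x11FC0 → wrap carry → 0x1FC1
  0x1FC1 + 0x57D9 = 0x0779A
  0x779A + 0x08C3 = 0x0805D
  0x805D + 0xAA28 = 0x12A85 → wrap carry → 0x2A86
  0x2A86 + 0x3F73 = 0x069F9
One's-complement sum = 0x69F9.
Checksum = ~0x69F9 & 0xFFFF = 0x9606.

9606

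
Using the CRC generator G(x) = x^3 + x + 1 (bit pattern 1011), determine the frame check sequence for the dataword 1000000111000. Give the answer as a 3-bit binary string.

Append 3 zeros: 1000000111000000. Divide by 1011 (XOR where the leading bit is 1):
  pos 0: 1000 XOR 1011 = 0011
  pos 2: 1100 XOR 1011 = 0111
  pos 3: 1110 XOR 1011 = 0101
  pos 4: 1011 XOR 1011 = 0000
  pos 8: 1100 XOR 1011 = 0111
  pos 9: 1110 XOR 1011 = 0101
  pos 10: 1010 XOR 1011 = 0001
Remainder (last 3 bits) = 100. This is the CRC / FCS.

100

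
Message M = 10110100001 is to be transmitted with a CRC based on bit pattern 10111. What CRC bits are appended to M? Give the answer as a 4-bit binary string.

Append 4 zeros: 101101000010000. Divide by 10111 (XOR where the leading bit is 1):
  pos 0: 10110 XOR 10111 = 00001
  pos 4: 11000 XOR 10111 = 01111
  pos 5: 11110 XOR 10111 = 01001
  pos 6: 10011 XOR 10111 = 00100
  pos 8: 10000 XOR 10111 = 00111
  pos 10: 11100 XOR 10111 = 01011
Remainder (last 4 bits) = 1011. This is the CRC / FCS.

1011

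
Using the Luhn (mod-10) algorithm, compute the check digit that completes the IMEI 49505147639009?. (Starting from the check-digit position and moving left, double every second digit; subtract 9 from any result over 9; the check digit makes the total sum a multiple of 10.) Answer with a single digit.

6

Partial digits right→left: 9 0 0 9 3 6 7 4 1 5 0 5 9 4
Double every second digit counting from the check-digit position (so the 1st, 3rd, 5th, ... of the partial from the right).
  doubled (with −9 where >9): 9 0 6 5 2 0 9 → sum 31
  kept as-is: 0 9 6 4 5 5 4 → sum 33
Total = 31 + 33 = 64.
Check digit = (10 − (64 mod 10)) mod 10 = 6.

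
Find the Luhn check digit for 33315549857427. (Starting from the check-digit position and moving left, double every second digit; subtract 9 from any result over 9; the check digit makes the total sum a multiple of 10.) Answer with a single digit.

6

Partial digits right→left: 7 2 4 7 5 8 9 4 5 5 1 3 3 3
Double every second digit counting from the check-digit position (so the 1st, 3rd, 5th, ... of the partial from the right).
  doubled (with −9 where >9): 5 8 1 9 1 2 6 → sum 32
  kept as-is: 2 7 8 4 5 3 3 → sum 32
Total = 32 + 32 = 64.
Check digit = (10 − (64 mod 10)) mod 10 = 6.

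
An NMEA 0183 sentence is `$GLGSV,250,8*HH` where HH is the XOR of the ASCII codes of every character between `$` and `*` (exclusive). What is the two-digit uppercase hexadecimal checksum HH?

46

XOR the ASCII codes of the payload characters:
  'G' = 0x47 → acc = 0x47
  'L' = 0x4C → acc = 0x0B
  'G' = 0x47 → acc = 0x4C
  'S' = 0x53 → acc = 0x1F
  'V' = 0x56 → acc = 0x49
  ',' = 0x2C → acc = 0x65
  '2' = 0x32 → acc = 0x57
  '5' = 0x35 → acc = 0x62
  '0' = 0x30 → acc = 0x52
  ',' = 0x2C → acc = 0x7E
  '8' = 0x38 → acc = 0x46
Checksum = 0x46.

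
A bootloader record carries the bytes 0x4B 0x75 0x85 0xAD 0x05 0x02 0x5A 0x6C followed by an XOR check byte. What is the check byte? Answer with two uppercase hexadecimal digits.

XOR the bytes together:
  start with 0x4B
  0x4B ⊕ 0x75 = 0x3E
  0x3E ⊕ 0x85 = 0xBB
  0xBB ⊕ 0xAD = 0x16
  0x16 ⊕ 0x05 = 0x13
  0x13 ⊕ 0x02 = 0x11
  0x11 ⊕ 0x5A = 0x4B
  0x4B ⊕ 0x6C = 0x27

27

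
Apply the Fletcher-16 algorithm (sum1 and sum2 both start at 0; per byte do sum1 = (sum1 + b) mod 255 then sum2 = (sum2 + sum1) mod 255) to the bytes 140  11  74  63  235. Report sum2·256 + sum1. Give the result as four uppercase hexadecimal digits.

340D

Running sums (mod 255):
  after byte 0 (140): sum1=140, sum2=140
  after byte 1 (11): sum1=151, sum2=36
  after byte 2 (74): sum1=225, sum2=6
  after byte 3 (63): sum1=33, sum2=39
  after byte 4 (235): sum1=13, sum2=52
Checksum = sum2·256 + sum1 = 52·256 + 13 = 13325 = 0x340D.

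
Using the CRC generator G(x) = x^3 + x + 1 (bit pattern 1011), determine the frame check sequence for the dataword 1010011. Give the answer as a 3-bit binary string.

000

Append 3 zeros: 1010011000. Divide by 1011 (XOR where the leading bit is 1):
  pos 0: 1010 XOR 1011 = 0001
  pos 3: 1011 XOR 1011 = 0000
Remainder (last 3 bits) = 000. This is the CRC / FCS.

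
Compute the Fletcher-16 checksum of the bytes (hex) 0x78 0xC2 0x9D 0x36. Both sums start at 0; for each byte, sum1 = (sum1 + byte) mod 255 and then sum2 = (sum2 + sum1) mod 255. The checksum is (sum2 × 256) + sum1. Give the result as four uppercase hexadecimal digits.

9B0F

Running sums (mod 255):
  after byte 0 (0x78): sum1=120, sum2=120
  after byte 1 (0xC2): sum1=59, sum2=179
  after byte 2 (0x9D): sum1=216, sum2=140
  after byte 3 (0x36): sum1=15, sum2=155
Checksum = sum2·256 + sum1 = 155·256 + 15 = 39695 = 0x9B0F.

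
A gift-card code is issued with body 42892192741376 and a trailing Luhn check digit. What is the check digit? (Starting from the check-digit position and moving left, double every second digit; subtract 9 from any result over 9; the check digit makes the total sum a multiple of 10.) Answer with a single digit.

6

Partial digits right→left: 6 7 3 1 4 7 2 9 1 2 9 8 2 4
Double every second digit counting from the check-digit position (so the 1st, 3rd, 5th, ... of the partial from the right).
  doubled (with −9 where >9): 3 6 8 4 2 9 4 → sum 36
  kept as-is: 7 1 7 9 2 8 4 → sum 38
Total = 36 + 38 = 74.
Check digit = (10 − (74 mod 10)) mod 10 = 6.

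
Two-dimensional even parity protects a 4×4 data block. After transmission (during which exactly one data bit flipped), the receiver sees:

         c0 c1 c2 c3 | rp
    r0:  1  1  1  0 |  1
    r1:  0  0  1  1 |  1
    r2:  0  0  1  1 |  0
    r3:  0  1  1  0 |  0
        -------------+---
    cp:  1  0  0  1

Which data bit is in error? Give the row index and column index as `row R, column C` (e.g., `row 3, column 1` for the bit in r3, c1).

row 1, column 3

Recompute each row's even parity and compare to rp:
  r0: data parity 1, sent rp 1 → ok
  r1: data parity 0, sent rp 1 → mismatch
  r2: data parity 0, sent rp 0 → ok
  r3: data parity 0, sent rp 0 → ok
Recompute each column's even parity and compare to cp:
  c0: data parity 1, sent cp 1 → ok
  c1: data parity 0, sent cp 0 → ok
  c2: data parity 0, sent cp 0 → ok
  c3: data parity 0, sent cp 1 → mismatch
Exactly one row (r1) and one column (c3) fail → the flipped bit is at their intersection.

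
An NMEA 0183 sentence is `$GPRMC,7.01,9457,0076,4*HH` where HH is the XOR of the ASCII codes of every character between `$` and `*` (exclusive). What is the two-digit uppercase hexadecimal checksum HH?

XOR the ASCII codes of the payload characters:
  'G' = 0x47 → acc = 0x47
  'P' = 0x50 → acc = 0x17
  'R' = 0x52 → acc = 0x45
  'M' = 0x4D → acc = 0x08
  'C' = 0x43 → acc = 0x4B
  ',' = 0x2C → acc = 0x67
  '7' = 0x37 → acc = 0x50
  '.' = 0x2E → acc = 0x7E
  '0' = 0x30 → acc = 0x4E
  '1' = 0x31 → acc = 0x7F
  ',' = 0x2C → acc = 0x53
  '9' = 0x39 → acc = 0x6A
  '4' = 0x34 → acc = 0x5E
  '5' = 0x35 → acc = 0x6B
  '7' = 0x37 → acc = 0x5C
  ',' = 0x2C → acc = 0x70
  '0' = 0x30 → acc = 0x40
  '0' = 0x30 → acc = 0x70
  '7' = 0x37 → acc = 0x47
  '6' = 0x36 → acc = 0x71
  ',' = 0x2C → acc = 0x5D
  '4' = 0x34 → acc = 0x69
Checksum = 0x69.

69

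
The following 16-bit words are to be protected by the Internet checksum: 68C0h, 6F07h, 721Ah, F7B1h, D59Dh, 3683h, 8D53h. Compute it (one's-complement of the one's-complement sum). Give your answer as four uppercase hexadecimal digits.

24F7

One's-complement addition (fold any carry out of bit 15 back into bit 0):
  0x68C0 + 0x6F07 = 0x0D7C7
  0xD7C7 + 0x721A = 0x149E1 → wrap carry → 0x49E2
  0x49E2 + 0xF7B1 = 0x14193 → wrap carry → 0x4194
  0x4194 + 0xD59D = 0x11731 → wrap carry → 0x1732
  0x1732 + 0x3683 = 0x04DB5
  0x4DB5 + 0x8D53 = 0x0DB08
One's-complement sum = 0xDB08.
Checksum = ~0xDB08 & 0xFFFF = 0x24F7.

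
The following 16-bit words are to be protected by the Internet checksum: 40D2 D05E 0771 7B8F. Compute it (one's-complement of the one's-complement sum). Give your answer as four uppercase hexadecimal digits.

One's-complement addition (fold any carry out of bit 15 back into bit 0):
  0x40D2 + 0xD05E = 0x11130 → wrap carry → 0x1131
  0x1131 + 0x0771 = 0x018A2
  0x18A2 + 0x7B8F = 0x09431
One's-complement sum = 0x9431.
Checksum = ~0x9431 & 0xFFFF = 0x6BCE.

6BCE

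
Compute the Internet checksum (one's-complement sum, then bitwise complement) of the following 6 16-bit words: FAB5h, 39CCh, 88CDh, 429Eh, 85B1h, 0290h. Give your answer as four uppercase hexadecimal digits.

One's-complement addition (fold any carry out of bit 15 back into bit 0):
  0xFAB5 + 0x39CC = 0x13481 → wrap carry → 0x3482
  0x3482 + 0x88CD = 0x0BD4F
  0xBD4F + 0x429E = 0x0FFED
  0xFFED + 0x85B1 = 0x1859E → wrap carry → 0x859F
  0x859F + 0x0290 = 0x0882F
One's-complement sum = 0x882F.
Checksum = ~0x882F & 0xFFFF = 0x77D0.

77D0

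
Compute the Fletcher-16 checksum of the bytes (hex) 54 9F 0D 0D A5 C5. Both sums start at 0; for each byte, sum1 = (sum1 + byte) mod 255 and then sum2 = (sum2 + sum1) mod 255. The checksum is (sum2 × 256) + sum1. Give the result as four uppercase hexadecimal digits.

8479

Running sums (mod 255):
  after byte 0 (54): sum1=84, sum2=84
  after byte 1 (9F): sum1=243, sum2=72
  after byte 2 (0D): sum1=1, sum2=73
  after byte 3 (0D): sum1=14, sum2=87
  after byte 4 (A5): sum1=179, sum2=11
  after byte 5 (C5): sum1=121, sum2=132
Checksum = sum2·256 + sum1 = 132·256 + 121 = 33913 = 0x8479.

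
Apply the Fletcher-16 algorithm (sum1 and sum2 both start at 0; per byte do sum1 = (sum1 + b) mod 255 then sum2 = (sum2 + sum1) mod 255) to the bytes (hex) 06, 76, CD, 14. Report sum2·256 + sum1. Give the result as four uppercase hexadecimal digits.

Running sums (mod 255):
  after byte 0 (06): sum1=6, sum2=6
  after byte 1 (76): sum1=124, sum2=130
  after byte 2 (CD): sum1=74, sum2=204
  after byte 3 (14): sum1=94, sum2=43
Checksum = sum2·256 + sum1 = 43·256 + 94 = 11102 = 0x2B5E.

2B5E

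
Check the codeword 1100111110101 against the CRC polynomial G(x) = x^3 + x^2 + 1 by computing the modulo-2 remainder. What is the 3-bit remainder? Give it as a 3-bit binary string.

000

Modulo-2 division of 1100111110101 by 1101:
  pos 0: 1100 XOR 1101 = 0001
  pos 3: 1111 XOR 1101 = 0010
  pos 5: 1011 XOR 1101 = 0110
  pos 6: 1100 XOR 1101 = 0001
  pos 9: 1101 XOR 1101 = 0000
Remainder = 000 (zero — the frame passes the CRC check).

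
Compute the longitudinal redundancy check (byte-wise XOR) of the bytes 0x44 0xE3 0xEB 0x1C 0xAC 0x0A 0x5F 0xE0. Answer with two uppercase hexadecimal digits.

XOR the bytes together:
  start with 0x44
  0x44 ⊕ 0xE3 = 0xA7
  0xA7 ⊕ 0xEB = 0x4C
  0x4C ⊕ 0x1C = 0x50
  0x50 ⊕ 0xAC = 0xFC
  0xFC ⊕ 0x0A = 0xF6
  0xF6 ⊕ 0x5F = 0xA9
  0xA9 ⊕ 0xE0 = 0x49

49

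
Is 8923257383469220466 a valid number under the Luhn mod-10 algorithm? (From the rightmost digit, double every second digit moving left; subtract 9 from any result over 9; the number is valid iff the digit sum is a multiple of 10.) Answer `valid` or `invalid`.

valid

From the right, keep odd positions and double even positions (subtract 9 from any doubled value over 9):
  doubled (positions 2,4,...): 3 0 4 3 6 6 1 6 9 → sum 38
  kept (positions 1,3,...): 6 4 2 9 4 8 7 2 2 8 → sum 52
Total = 90.
90 mod 10 = 0, so the number is valid.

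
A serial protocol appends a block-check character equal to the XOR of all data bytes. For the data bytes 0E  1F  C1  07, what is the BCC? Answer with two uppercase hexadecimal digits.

D7

XOR the bytes together:
  start with 0x0E
  0x0E ⊕ 0x1F = 0x11
  0x11 ⊕ 0xC1 = 0xD0
  0xD0 ⊕ 0x07 = 0xD7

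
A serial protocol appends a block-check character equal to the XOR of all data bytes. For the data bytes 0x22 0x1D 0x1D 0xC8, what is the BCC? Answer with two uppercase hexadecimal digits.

XOR the bytes together:
  start with 0x22
  0x22 ⊕ 0x1D = 0x3F
  0x3F ⊕ 0x1D = 0x22
  0x22 ⊕ 0xC8 = 0xEA

EA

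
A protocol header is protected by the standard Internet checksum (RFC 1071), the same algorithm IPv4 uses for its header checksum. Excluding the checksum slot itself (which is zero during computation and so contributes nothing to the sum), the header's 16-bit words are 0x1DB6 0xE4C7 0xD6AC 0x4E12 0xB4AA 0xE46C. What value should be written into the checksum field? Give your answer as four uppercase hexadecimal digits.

3FAB

One's-complement addition (fold any carry out of bit 15 back into bit 0):
  0x1DB6 + 0xE4C7 = 0x1027D → wrap carry → 0x027E
  0x027E + 0xD6AC = 0x0D92A
  0xD92A + 0x4E12 = 0x1273C → wrap carry → 0x273D
  0x273D + 0xB4AA = 0x0DBE7
  0xDBE7 + 0xE46C = 0x1C053 → wrap carry → 0xC054
One's-complement sum = 0xC054.
Checksum = ~0xC054 & 0xFFFF = 0x3FAB.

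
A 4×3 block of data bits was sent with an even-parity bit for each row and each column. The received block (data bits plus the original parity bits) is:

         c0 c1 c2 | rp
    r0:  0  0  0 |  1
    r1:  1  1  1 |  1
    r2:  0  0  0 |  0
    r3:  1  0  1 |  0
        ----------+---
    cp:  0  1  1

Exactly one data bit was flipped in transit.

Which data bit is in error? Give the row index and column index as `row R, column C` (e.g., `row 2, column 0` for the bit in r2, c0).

row 0, column 2

Recompute each row's even parity and compare to rp:
  r0: data parity 0, sent rp 1 → mismatch
  r1: data parity 1, sent rp 1 → ok
  r2: data parity 0, sent rp 0 → ok
  r3: data parity 0, sent rp 0 → ok
Recompute each column's even parity and compare to cp:
  c0: data parity 0, sent cp 0 → ok
  c1: data parity 1, sent cp 1 → ok
  c2: data parity 0, sent cp 1 → mismatch
Exactly one row (r0) and one column (c2) fail → the flipped bit is at their intersection.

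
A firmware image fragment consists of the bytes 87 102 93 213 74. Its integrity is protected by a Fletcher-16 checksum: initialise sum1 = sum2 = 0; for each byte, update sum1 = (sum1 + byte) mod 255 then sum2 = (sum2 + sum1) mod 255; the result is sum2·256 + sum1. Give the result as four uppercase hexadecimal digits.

5C3B

Running sums (mod 255):
  after byte 0 (87): sum1=87, sum2=87
  after byte 1 (102): sum1=189, sum2=21
  after byte 2 (93): sum1=27, sum2=48
  after byte 3 (213): sum1=240, sum2=33
  after byte 4 (74): sum1=59, sum2=92
Checksum = sum2·256 + sum1 = 92·256 + 59 = 23611 = 0x5C3B.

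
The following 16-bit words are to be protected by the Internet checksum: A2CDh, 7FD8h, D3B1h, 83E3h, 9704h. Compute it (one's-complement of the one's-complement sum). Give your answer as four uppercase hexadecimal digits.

One's-complement addition (fold any carry out of bit 15 back into bit 0):
  0xA2CD + 0x7FD8 = 0x122A5 → wrap carry → 0x22A6
  0x22A6 + 0xD3B1 = 0x0F657
  0xF657 + 0x83E3 = 0x17A3A → wrap carry → 0x7A3B
  0x7A3B + 0x9704 = 0x1113F → wrap carry → 0x1140
One's-complement sum = 0x1140.
Checksum = ~0x1140 & 0xFFFF = 0xEEBF.

EEBF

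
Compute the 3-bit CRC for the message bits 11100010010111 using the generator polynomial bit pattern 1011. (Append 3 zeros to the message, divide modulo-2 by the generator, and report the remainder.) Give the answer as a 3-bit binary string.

Append 3 zeros: 11100010010111000. Divide by 1011 (XOR where the leading bit is 1):
  pos 0: 1110 XOR 1011 = 0101
  pos 1: 1010 XOR 1011 = 0001
  pos 4: 1010 XOR 1011 = 0001
  pos 7: 1010 XOR 1011 = 0001
  pos 10: 1111 XOR 1011 = 0100
  pos 11: 1000 XOR 1011 = 0011
  pos 13: 1100 XOR 1011 = 0111
Remainder (last 3 bits) = 111. This is the CRC / FCS.

111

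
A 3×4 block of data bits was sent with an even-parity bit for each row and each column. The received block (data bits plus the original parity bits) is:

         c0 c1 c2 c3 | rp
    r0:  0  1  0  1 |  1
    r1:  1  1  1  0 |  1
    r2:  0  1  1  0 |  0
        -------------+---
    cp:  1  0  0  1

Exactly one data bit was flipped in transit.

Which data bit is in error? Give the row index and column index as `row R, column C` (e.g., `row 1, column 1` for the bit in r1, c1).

Recompute each row's even parity and compare to rp:
  r0: data parity 0, sent rp 1 → mismatch
  r1: data parity 1, sent rp 1 → ok
  r2: data parity 0, sent rp 0 → ok
Recompute each column's even parity and compare to cp:
  c0: data parity 1, sent cp 1 → ok
  c1: data parity 1, sent cp 0 → mismatch
  c2: data parity 0, sent cp 0 → ok
  c3: data parity 1, sent cp 1 → ok
Exactly one row (r0) and one column (c1) fail → the flipped bit is at their intersection.

row 0, column 1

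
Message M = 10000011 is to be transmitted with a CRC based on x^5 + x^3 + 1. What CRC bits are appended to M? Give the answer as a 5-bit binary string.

Append 5 zeros: 1000001100000. Divide by 101001 (XOR where the leading bit is 1):
  pos 0: 100000 XOR 101001 = 001001
  pos 2: 100111 XOR 101001 = 001110
  pos 4: 111000 XOR 101001 = 010001
  pos 5: 100010 XOR 101001 = 001011
  pos 7: 101100 XOR 101001 = 000101
Remainder (last 5 bits) = 00101. This is the CRC / FCS.

00101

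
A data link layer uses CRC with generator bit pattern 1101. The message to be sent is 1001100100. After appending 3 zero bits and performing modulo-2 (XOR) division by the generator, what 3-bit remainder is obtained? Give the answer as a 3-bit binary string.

110

Append 3 zeros: 1001100100000. Divide by 1101 (XOR where the leading bit is 1):
  pos 0: 1001 XOR 1101 = 0100
  pos 1: 1001 XOR 1101 = 0100
  pos 2: 1000 XOR 1101 = 0101
  pos 3: 1010 XOR 1101 = 0111
  pos 4: 1111 XOR 1101 = 0010
  pos 6: 1000 XOR 1101 = 0101
  pos 7: 1010 XOR 1101 = 0111
  pos 8: 1110 XOR 1101 = 0011
Remainder (last 3 bits) = 110. This is the CRC / FCS.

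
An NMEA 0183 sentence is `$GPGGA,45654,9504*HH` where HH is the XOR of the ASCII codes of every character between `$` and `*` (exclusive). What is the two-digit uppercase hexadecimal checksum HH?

68

XOR the ASCII codes of the payload characters:
  'G' = 0x47 → acc = 0x47
  'P' = 0x50 → acc = 0x17
  'G' = 0x47 → acc = 0x50
  'G' = 0x47 → acc = 0x17
  'A' = 0x41 → acc = 0x56
  ',' = 0x2C → acc = 0x7A
  '4' = 0x34 → acc = 0x4E
  '5' = 0x35 → acc = 0x7B
  '6' = 0x36 → acc = 0x4D
  '5' = 0x35 → acc = 0x78
  '4' = 0x34 → acc = 0x4C
  ',' = 0x2C → acc = 0x60
  '9' = 0x39 → acc = 0x59
  '5' = 0x35 → acc = 0x6C
  '0' = 0x30 → acc = 0x5C
  '4' = 0x34 → acc = 0x68
Checksum = 0x68.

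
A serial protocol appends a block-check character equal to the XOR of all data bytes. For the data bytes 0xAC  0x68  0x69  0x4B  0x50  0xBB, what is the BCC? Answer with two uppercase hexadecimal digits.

XOR the bytes together:
  start with 0xAC
  0xAC ⊕ 0x68 = 0xC4
  0xC4 ⊕ 0x69 = 0xAD
  0xAD ⊕ 0x4B = 0xE6
  0xE6 ⊕ 0x50 = 0xB6
  0xB6 ⊕ 0xBB = 0x0D

0D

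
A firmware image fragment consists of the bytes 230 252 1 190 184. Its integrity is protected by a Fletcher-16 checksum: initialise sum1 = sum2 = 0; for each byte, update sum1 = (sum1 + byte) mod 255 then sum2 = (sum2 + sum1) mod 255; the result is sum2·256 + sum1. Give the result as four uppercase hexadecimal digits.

AF5C

Running sums (mod 255):
  after byte 0 (230): sum1=230, sum2=230
  after byte 1 (252): sum1=227, sum2=202
  after byte 2 (1): sum1=228, sum2=175
  after byte 3 (190): sum1=163, sum2=83
  after byte 4 (184): sum1=92, sum2=175
Checksum = sum2·256 + sum1 = 175·256 + 92 = 44892 = 0xAF5C.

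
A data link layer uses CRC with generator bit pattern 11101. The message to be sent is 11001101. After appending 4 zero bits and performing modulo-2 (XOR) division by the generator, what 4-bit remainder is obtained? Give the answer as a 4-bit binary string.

0111

Append 4 zeros: 110011010000. Divide by 11101 (XOR where the leading bit is 1):
  pos 0: 11001 XOR 11101 = 00100
  pos 2: 10010 XOR 11101 = 01111
  pos 3: 11111 XOR 11101 = 00010
  pos 6: 10000 XOR 11101 = 01101
  pos 7: 11010 XOR 11101 = 00111
Remainder (last 4 bits) = 0111. This is the CRC / FCS.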